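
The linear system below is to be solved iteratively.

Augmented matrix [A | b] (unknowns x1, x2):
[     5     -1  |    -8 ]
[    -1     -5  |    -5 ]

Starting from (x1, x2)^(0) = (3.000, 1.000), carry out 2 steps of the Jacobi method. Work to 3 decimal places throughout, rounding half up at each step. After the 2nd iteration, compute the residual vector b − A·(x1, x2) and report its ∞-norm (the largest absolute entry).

0.880

Iteration 1:
  x1 = (-8 - (-1)·1.000) / (5) = -1.400
  x2 = (-5 - (-1)·3.000) / (-5) = 0.400
Iteration 2:
  x1 = (-8 - (-1)·0.400) / (5) = -1.520
  x2 = (-5 - (-1)·-1.400) / (-5) = 1.280
Residual b − A·x = (0.880, -0.120); ∞-norm = 0.880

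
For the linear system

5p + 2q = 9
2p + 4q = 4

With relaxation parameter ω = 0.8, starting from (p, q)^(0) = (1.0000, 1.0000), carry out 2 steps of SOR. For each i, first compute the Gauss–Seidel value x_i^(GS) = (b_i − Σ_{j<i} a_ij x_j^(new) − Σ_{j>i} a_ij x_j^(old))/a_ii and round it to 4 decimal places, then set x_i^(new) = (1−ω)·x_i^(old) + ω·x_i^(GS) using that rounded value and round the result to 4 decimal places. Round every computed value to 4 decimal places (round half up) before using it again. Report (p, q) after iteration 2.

(1.5530, 0.2732)

Iteration 1:
  p: GS value = (9 - (2)·1.0000) / (5) = 1.4000;  p ← (1−ω)·1.0000 + ω·1.4000 = 1.3200
  q: GS value = (4 - (2)·1.3200) / (4) = 0.3400;  q ← (1−ω)·1.0000 + ω·0.3400 = 0.4720
Iteration 2:
  p: GS value = (9 - (2)·0.4720) / (5) = 1.6112;  p ← (1−ω)·1.3200 + ω·1.6112 = 1.5530
  q: GS value = (4 - (2)·1.5530) / (4) = 0.2235;  q ← (1−ω)·0.4720 + ω·0.2235 = 0.2732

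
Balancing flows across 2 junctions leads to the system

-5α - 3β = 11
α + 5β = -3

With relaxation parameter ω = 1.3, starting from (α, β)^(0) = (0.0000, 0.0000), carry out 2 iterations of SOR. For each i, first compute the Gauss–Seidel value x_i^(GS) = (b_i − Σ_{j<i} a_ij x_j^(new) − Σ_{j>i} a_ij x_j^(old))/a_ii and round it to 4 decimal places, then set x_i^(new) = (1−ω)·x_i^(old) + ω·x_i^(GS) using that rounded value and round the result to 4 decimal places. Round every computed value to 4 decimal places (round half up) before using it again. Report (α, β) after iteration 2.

(-1.9737, -0.2560)

Iteration 1:
  α: GS value = (11 - (-3)·0.0000) / (-5) = -2.2000;  α ← (1−ω)·0.0000 + ω·-2.2000 = -2.8600
  β: GS value = (-3 - (1)·-2.8600) / (5) = -0.0280;  β ← (1−ω)·0.0000 + ω·-0.0280 = -0.0364
Iteration 2:
  α: GS value = (11 - (-3)·-0.0364) / (-5) = -2.1782;  α ← (1−ω)·-2.8600 + ω·-2.1782 = -1.9737
  β: GS value = (-3 - (1)·-1.9737) / (5) = -0.2053;  β ← (1−ω)·-0.0364 + ω·-0.2053 = -0.2560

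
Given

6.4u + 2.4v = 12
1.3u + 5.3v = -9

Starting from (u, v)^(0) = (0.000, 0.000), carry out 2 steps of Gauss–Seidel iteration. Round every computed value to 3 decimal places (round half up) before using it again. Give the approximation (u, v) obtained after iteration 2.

(2.684, -2.356)

Iteration 1:
  u = (12 - (2.4)·0.000) / (6.4) = 1.875
  v = (-9 - (1.3)·1.875) / (5.3) = -2.158
Iteration 2:
  u = (12 - (2.4)·-2.158) / (6.4) = 2.684
  v = (-9 - (1.3)·2.684) / (5.3) = -2.356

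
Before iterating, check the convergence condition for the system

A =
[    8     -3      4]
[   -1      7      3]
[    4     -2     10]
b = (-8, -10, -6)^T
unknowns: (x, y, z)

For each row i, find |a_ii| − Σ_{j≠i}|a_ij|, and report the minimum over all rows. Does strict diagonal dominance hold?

row 1: |8| − (3+4) = 1
row 2: |7| − (1+3) = 3
row 3: |10| − (4+2) = 4
minimum over rows = 1 → strictly diagonally dominant (convergence guaranteed)

1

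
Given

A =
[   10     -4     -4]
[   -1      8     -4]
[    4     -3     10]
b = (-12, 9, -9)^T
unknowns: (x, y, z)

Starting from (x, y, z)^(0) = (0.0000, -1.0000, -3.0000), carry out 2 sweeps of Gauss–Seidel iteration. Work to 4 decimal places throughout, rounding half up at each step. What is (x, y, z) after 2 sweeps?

(-1.4890, 0.9401, -0.0224)

Iteration 1:
  x = (-12 - (-4)·-1.0000 - (-4)·-3.0000) / (10) = -2.8000
  y = (9 - (-1)·-2.8000 - (-4)·-3.0000) / (8) = -0.7250
  z = (-9 - (4)·-2.8000 - (-3)·-0.7250) / (10) = 0.0025
Iteration 2:
  x = (-12 - (-4)·-0.7250 - (-4)·0.0025) / (10) = -1.4890
  y = (9 - (-1)·-1.4890 - (-4)·0.0025) / (8) = 0.9401
  z = (-9 - (4)·-1.4890 - (-3)·0.9401) / (10) = -0.0224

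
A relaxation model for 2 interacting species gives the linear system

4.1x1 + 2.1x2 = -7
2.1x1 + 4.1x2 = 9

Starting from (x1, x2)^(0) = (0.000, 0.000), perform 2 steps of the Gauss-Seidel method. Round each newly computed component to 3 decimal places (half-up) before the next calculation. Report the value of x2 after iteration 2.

Iteration 1:
  x1 = (-7 - (2.1)·0.000) / (4.1) = -1.707
  x2 = (9 - (2.1)·-1.707) / (4.1) = 3.069
Iteration 2:
  x1 = (-7 - (2.1)·3.069) / (4.1) = -3.279
  x2 = (9 - (2.1)·-3.279) / (4.1) = 3.875

3.875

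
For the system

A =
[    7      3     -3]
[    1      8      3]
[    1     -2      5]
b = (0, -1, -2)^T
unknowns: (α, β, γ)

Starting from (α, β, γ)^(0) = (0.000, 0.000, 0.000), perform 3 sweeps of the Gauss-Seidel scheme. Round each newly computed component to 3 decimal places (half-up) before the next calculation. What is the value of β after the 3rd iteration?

Iteration 1:
  α = (0 - (3)·0.000 - (-3)·0.000) / (7) = 0.000
  β = (-1 - (1)·0.000 - (3)·0.000) / (8) = -0.125
  γ = (-2 - (1)·0.000 - (-2)·-0.125) / (5) = -0.450
Iteration 2:
  α = (0 - (3)·-0.125 - (-3)·-0.450) / (7) = -0.139
  β = (-1 - (1)·-0.139 - (3)·-0.450) / (8) = 0.061
  γ = (-2 - (1)·-0.139 - (-2)·0.061) / (5) = -0.348
Iteration 3:
  α = (0 - (3)·0.061 - (-3)·-0.348) / (7) = -0.175
  β = (-1 - (1)·-0.175 - (3)·-0.348) / (8) = 0.027
  γ = (-2 - (1)·-0.175 - (-2)·0.027) / (5) = -0.354

0.027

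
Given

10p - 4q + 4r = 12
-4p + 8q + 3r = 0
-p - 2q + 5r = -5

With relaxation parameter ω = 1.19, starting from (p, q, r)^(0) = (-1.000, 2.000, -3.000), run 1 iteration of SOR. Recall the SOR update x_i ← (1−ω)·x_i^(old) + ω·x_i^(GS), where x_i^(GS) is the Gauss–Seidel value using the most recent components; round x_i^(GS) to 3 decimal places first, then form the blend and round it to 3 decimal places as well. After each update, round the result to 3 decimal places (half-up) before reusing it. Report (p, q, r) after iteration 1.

(3.998, 3.338, 1.921)

Iteration 1:
  p: GS value = (12 - (-4)·2.000 - (4)·-3.000) / (10) = 3.200;  p ← (1−ω)·-1.000 + ω·3.200 = 3.998
  q: GS value = (0 - (-4)·3.998 - (3)·-3.000) / (8) = 3.124;  q ← (1−ω)·2.000 + ω·3.124 = 3.338
  r: GS value = (-5 - (-1)·3.998 - (-2)·3.338) / (5) = 1.135;  r ← (1−ω)·-3.000 + ω·1.135 = 1.921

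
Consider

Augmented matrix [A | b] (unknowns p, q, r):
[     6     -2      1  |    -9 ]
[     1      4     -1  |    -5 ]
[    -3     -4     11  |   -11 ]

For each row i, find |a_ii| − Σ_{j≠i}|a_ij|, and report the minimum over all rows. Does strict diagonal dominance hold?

2

row 1: |6| − (2+1) = 3
row 2: |4| − (1+1) = 2
row 3: |11| − (3+4) = 4
minimum over rows = 2 → strictly diagonally dominant (convergence guaranteed)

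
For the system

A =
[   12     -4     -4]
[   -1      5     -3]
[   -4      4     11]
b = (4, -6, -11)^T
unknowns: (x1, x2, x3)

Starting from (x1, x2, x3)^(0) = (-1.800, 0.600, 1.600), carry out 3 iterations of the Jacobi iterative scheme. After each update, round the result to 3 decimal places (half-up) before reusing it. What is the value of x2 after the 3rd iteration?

Iteration 1:
  x1 = (4 - (-4)·0.600 - (-4)·1.600) / (12) = 1.067
  x2 = (-6 - (-1)·-1.800 - (-3)·1.600) / (5) = -0.600
  x3 = (-11 - (-4)·-1.800 - (4)·0.600) / (11) = -1.873
Iteration 2:
  x1 = (4 - (-4)·-0.600 - (-4)·-1.873) / (12) = -0.491
  x2 = (-6 - (-1)·1.067 - (-3)·-1.873) / (5) = -2.110
  x3 = (-11 - (-4)·1.067 - (4)·-0.600) / (11) = -0.394
Iteration 3:
  x1 = (4 - (-4)·-2.110 - (-4)·-0.394) / (12) = -0.501
  x2 = (-6 - (-1)·-0.491 - (-3)·-0.394) / (5) = -1.535
  x3 = (-11 - (-4)·-0.491 - (4)·-2.110) / (11) = -0.411

-1.535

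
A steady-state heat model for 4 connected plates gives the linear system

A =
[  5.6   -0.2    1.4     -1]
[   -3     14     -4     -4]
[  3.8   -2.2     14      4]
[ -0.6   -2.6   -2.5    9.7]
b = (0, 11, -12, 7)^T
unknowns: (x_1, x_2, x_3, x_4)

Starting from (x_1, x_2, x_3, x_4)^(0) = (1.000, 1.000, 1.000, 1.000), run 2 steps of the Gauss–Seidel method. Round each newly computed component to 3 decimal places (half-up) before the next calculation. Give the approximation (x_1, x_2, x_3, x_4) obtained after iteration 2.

Iteration 1:
  x_1 = (0 - (-0.2)·1.000 - (1.4)·1.000 - (-1)·1.000) / (5.6) = -0.036
  x_2 = (11 - (-3)·-0.036 - (-4)·1.000 - (-4)·1.000) / (14) = 1.349
  x_3 = (-12 - (3.8)·-0.036 - (-2.2)·1.349 - (4)·1.000) / (14) = -0.921
  x_4 = (7 - (-0.6)·-0.036 - (-2.6)·1.349 - (-2.5)·-0.921) / (9.7) = 0.844
Iteration 2:
  x_1 = (0 - (-0.2)·1.349 - (1.4)·-0.921 - (-1)·0.844) / (5.6) = 0.429
  x_2 = (11 - (-3)·0.429 - (-4)·-0.921 - (-4)·0.844) / (14) = 0.856
  x_3 = (-12 - (3.8)·0.429 - (-2.2)·0.856 - (4)·0.844) / (14) = -1.080
  x_4 = (7 - (-0.6)·0.429 - (-2.6)·0.856 - (-2.5)·-1.080) / (9.7) = 0.699

(0.429, 0.856, -1.080, 0.699)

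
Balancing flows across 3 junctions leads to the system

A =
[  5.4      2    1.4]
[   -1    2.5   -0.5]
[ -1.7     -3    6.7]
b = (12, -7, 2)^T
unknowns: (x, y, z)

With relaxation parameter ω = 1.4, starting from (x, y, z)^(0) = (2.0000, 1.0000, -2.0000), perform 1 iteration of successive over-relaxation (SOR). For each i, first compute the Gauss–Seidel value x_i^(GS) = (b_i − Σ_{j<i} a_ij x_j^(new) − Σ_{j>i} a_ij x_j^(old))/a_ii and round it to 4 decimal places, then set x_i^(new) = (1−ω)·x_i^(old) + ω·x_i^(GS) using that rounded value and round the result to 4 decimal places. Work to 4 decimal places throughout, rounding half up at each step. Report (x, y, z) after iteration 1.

Iteration 1:
  x: GS value = (12 - (2)·1.0000 - (1.4)·-2.0000) / (5.4) = 2.3704;  x ← (1−ω)·2.0000 + ω·2.3704 = 2.5186
  y: GS value = (-7 - (-1)·2.5186 - (-0.5)·-2.0000) / (2.5) = -2.1926;  y ← (1−ω)·1.0000 + ω·-2.1926 = -3.4696
  z: GS value = (2 - (-1.7)·2.5186 - (-3)·-3.4696) / (6.7) = -0.6160;  z ← (1−ω)·-2.0000 + ω·-0.6160 = -0.0624

(2.5186, -3.4696, -0.0624)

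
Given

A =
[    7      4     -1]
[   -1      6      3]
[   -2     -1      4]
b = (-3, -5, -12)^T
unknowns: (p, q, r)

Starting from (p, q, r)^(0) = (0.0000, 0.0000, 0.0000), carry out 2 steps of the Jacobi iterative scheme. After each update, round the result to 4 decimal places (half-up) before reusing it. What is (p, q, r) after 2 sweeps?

(-0.3810, 0.5952, -3.4226)

Iteration 1:
  p = (-3 - (4)·0.0000 - (-1)·0.0000) / (7) = -0.4286
  q = (-5 - (-1)·0.0000 - (3)·0.0000) / (6) = -0.8333
  r = (-12 - (-2)·0.0000 - (-1)·0.0000) / (4) = -3.0000
Iteration 2:
  p = (-3 - (4)·-0.8333 - (-1)·-3.0000) / (7) = -0.3810
  q = (-5 - (-1)·-0.4286 - (3)·-3.0000) / (6) = 0.5952
  r = (-12 - (-2)·-0.4286 - (-1)·-0.8333) / (4) = -3.4226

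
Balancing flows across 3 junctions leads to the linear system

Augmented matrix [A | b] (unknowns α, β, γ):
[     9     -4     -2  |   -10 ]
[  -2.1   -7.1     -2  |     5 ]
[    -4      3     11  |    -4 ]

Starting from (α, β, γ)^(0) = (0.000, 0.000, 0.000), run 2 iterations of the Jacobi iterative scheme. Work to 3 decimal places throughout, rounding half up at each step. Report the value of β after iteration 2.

-0.273

Iteration 1:
  α = (-10 - (-4)·0.000 - (-2)·0.000) / (9) = -1.111
  β = (5 - (-2.1)·0.000 - (-2)·0.000) / (-7.1) = -0.704
  γ = (-4 - (-4)·0.000 - (3)·0.000) / (11) = -0.364
Iteration 2:
  α = (-10 - (-4)·-0.704 - (-2)·-0.364) / (9) = -1.505
  β = (5 - (-2.1)·-1.111 - (-2)·-0.364) / (-7.1) = -0.273
  γ = (-4 - (-4)·-1.111 - (3)·-0.704) / (11) = -0.576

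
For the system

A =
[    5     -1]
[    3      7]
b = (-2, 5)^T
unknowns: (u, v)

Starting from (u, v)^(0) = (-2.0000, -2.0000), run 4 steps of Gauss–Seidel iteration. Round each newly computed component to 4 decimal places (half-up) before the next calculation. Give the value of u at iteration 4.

-0.2365

Iteration 1:
  u = (-2 - (-1)·-2.0000) / (5) = -0.8000
  v = (5 - (3)·-0.8000) / (7) = 1.0571
Iteration 2:
  u = (-2 - (-1)·1.0571) / (5) = -0.1886
  v = (5 - (3)·-0.1886) / (7) = 0.7951
Iteration 3:
  u = (-2 - (-1)·0.7951) / (5) = -0.2410
  v = (5 - (3)·-0.2410) / (7) = 0.8176
Iteration 4:
  u = (-2 - (-1)·0.8176) / (5) = -0.2365
  v = (5 - (3)·-0.2365) / (7) = 0.8156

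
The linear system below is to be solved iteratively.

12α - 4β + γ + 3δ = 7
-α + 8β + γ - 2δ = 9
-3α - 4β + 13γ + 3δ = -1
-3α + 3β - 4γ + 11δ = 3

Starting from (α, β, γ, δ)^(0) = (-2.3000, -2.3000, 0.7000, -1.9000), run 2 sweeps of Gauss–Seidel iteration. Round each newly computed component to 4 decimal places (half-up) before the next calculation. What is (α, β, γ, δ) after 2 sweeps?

Iteration 1:
  α = (7 - (-4)·-2.3000 - (1)·0.7000 - (3)·-1.9000) / (12) = 0.2333
  β = (9 - (-1)·0.2333 - (1)·0.7000 - (-2)·-1.9000) / (8) = 0.5917
  γ = (-1 - (-3)·0.2333 - (-4)·0.5917 - (3)·-1.9000) / (13) = 0.5974
  δ = (3 - (-3)·0.2333 - (3)·0.5917 - (-4)·0.5974) / (11) = 0.3922
Iteration 2:
  α = (7 - (-4)·0.5917 - (1)·0.5974 - (3)·0.3922) / (12) = 0.6327
  β = (9 - (-1)·0.6327 - (1)·0.5974 - (-2)·0.3922) / (8) = 1.2275
  γ = (-1 - (-3)·0.6327 - (-4)·1.2275 - (3)·0.3922) / (13) = 0.3563
  δ = (3 - (-3)·0.6327 - (3)·1.2275 - (-4)·0.3563) / (11) = 0.2401

(0.6327, 1.2275, 0.3563, 0.2401)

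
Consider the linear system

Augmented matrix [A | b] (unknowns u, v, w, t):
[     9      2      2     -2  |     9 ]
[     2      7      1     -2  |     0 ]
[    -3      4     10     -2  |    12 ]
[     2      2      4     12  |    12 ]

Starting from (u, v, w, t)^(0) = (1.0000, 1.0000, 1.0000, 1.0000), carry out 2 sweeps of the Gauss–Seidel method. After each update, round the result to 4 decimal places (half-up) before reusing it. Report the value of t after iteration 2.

Iteration 1:
  u = (9 - (2)·1.0000 - (2)·1.0000 - (-2)·1.0000) / (9) = 0.7778
  v = (0 - (2)·0.7778 - (1)·1.0000 - (-2)·1.0000) / (7) = -0.0794
  w = (12 - (-3)·0.7778 - (4)·-0.0794 - (-2)·1.0000) / (10) = 1.6651
  t = (12 - (2)·0.7778 - (2)·-0.0794 - (4)·1.6651) / (12) = 0.3286
Iteration 2:
  u = (9 - (2)·-0.0794 - (2)·1.6651 - (-2)·0.3286) / (9) = 0.7206
  v = (0 - (2)·0.7206 - (1)·1.6651 - (-2)·0.3286) / (7) = -0.3499
  w = (12 - (-3)·0.7206 - (4)·-0.3499 - (-2)·0.3286) / (10) = 1.6219
  t = (12 - (2)·0.7206 - (2)·-0.3499 - (4)·1.6219) / (12) = 0.3976

0.3976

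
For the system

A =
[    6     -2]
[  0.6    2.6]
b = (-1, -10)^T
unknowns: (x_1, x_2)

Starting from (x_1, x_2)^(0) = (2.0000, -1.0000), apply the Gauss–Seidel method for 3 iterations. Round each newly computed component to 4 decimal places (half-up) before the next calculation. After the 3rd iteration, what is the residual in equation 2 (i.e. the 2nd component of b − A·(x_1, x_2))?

Iteration 1:
  x_1 = (-1 - (-2)·-1.0000) / (6) = -0.5000
  x_2 = (-10 - (0.6)·-0.5000) / (2.6) = -3.7308
Iteration 2:
  x_1 = (-1 - (-2)·-3.7308) / (6) = -1.4103
  x_2 = (-10 - (0.6)·-1.4103) / (2.6) = -3.5207
Iteration 3:
  x_1 = (-1 - (-2)·-3.5207) / (6) = -1.3402
  x_2 = (-10 - (0.6)·-1.3402) / (2.6) = -3.5369
Residual b − A·x = (-0.0326, 0.0001)

0.0001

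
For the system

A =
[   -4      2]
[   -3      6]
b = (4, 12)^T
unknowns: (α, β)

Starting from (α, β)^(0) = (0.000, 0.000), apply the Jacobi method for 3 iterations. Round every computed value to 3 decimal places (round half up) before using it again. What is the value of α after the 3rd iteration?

Iteration 1:
  α = (4 - (2)·0.000) / (-4) = -1.000
  β = (12 - (-3)·0.000) / (6) = 2.000
Iteration 2:
  α = (4 - (2)·2.000) / (-4) = 0.000
  β = (12 - (-3)·-1.000) / (6) = 1.500
Iteration 3:
  α = (4 - (2)·1.500) / (-4) = -0.250
  β = (12 - (-3)·0.000) / (6) = 2.000

-0.250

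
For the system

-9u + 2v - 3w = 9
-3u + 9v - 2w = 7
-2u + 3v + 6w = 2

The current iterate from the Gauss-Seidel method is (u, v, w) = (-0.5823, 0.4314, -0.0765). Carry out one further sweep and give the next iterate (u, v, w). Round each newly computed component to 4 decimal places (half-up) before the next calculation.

One sweep:
  u = (9 - (2)·0.4314 - (-3)·-0.0765) / (-9) = -0.8786
  v = (7 - (-3)·-0.8786 - (-2)·-0.0765) / (9) = 0.4679
  w = (2 - (-2)·-0.8786 - (3)·0.4679) / (6) = -0.1935

(-0.8786, 0.4679, -0.1935)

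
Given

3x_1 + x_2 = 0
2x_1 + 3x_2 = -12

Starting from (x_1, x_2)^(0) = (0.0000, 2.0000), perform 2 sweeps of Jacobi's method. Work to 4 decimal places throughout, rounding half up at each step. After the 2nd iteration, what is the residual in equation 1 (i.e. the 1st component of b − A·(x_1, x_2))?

-0.4444

Iteration 1:
  x_1 = (0 - (1)·2.0000) / (3) = -0.6667
  x_2 = (-12 - (2)·0.0000) / (3) = -4.0000
Iteration 2:
  x_1 = (0 - (1)·-4.0000) / (3) = 1.3333
  x_2 = (-12 - (2)·-0.6667) / (3) = -3.5555
Residual b − A·x = (-0.4444, -4.0001)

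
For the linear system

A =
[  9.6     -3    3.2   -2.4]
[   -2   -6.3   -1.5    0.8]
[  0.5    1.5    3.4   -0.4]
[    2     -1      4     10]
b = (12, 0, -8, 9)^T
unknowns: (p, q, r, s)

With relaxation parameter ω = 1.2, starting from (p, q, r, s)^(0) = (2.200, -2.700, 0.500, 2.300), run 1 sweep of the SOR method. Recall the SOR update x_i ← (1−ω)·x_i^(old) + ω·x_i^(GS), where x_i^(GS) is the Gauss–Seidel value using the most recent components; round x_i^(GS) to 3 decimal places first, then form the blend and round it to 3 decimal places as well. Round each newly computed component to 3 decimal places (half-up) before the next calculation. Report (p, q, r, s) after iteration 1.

Iteration 1:
  p: GS value = (12 - (-3)·-2.700 - (3.2)·0.500 - (-2.4)·2.300) / (9.6) = 0.815;  p ← (1−ω)·2.200 + ω·0.815 = 0.538
  q: GS value = (0 - (-2)·0.538 - (-1.5)·0.500 - (0.8)·2.300) / (-6.3) = 0.002;  q ← (1−ω)·-2.700 + ω·0.002 = 0.542
  r: GS value = (-8 - (0.5)·0.538 - (1.5)·0.542 - (-0.4)·2.300) / (3.4) = -2.401;  r ← (1−ω)·0.500 + ω·-2.401 = -2.981
  s: GS value = (9 - (2)·0.538 - (-1)·0.542 - (4)·-2.981) / (10) = 2.039;  s ← (1−ω)·2.300 + ω·2.039 = 1.987

(0.538, 0.542, -2.981, 1.987)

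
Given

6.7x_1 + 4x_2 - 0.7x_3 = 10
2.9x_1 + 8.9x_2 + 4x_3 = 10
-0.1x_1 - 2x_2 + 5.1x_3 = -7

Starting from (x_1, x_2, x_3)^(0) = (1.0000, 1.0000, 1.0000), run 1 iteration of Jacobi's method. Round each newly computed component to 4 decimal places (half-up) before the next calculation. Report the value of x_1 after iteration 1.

Iteration 1:
  x_1 = (10 - (4)·1.0000 - (-0.7)·1.0000) / (6.7) = 1.0000
  x_2 = (10 - (2.9)·1.0000 - (4)·1.0000) / (8.9) = 0.3483
  x_3 = (-7 - (-0.1)·1.0000 - (-2)·1.0000) / (5.1) = -0.9608

1.0000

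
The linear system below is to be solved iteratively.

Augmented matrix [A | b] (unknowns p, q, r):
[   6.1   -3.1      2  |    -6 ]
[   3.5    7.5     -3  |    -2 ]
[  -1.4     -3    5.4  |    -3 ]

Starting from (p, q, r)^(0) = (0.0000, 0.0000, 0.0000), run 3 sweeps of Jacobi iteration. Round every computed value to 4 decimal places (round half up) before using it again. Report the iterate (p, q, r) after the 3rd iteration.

Iteration 1:
  p = (-6 - (-3.1)·0.0000 - (2)·0.0000) / (6.1) = -0.9836
  q = (-2 - (3.5)·0.0000 - (-3)·0.0000) / (7.5) = -0.2667
  r = (-3 - (-1.4)·0.0000 - (-3)·0.0000) / (5.4) = -0.5556
Iteration 2:
  p = (-6 - (-3.1)·-0.2667 - (2)·-0.5556) / (6.1) = -0.9370
  q = (-2 - (3.5)·-0.9836 - (-3)·-0.5556) / (7.5) = -0.0299
  r = (-3 - (-1.4)·-0.9836 - (-3)·-0.2667) / (5.4) = -0.9587
Iteration 3:
  p = (-6 - (-3.1)·-0.0299 - (2)·-0.9587) / (6.1) = -0.6845
  q = (-2 - (3.5)·-0.9370 - (-3)·-0.9587) / (7.5) = -0.2129
  r = (-3 - (-1.4)·-0.9370 - (-3)·-0.0299) / (5.4) = -0.8151

(-0.6845, -0.2129, -0.8151)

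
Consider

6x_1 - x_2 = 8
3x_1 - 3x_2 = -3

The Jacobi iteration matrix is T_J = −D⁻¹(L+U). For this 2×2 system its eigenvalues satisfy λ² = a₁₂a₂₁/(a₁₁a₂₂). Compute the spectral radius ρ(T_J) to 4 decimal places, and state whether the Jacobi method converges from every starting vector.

a₁₂a₂₁/(a₁₁a₂₂) = (-1)·(3) / ((6)·(-3)) = 0.166667
ρ = √|0.166667| = √0.166667 = 0.4082
ρ < 1, so Jacobi converges

0.4082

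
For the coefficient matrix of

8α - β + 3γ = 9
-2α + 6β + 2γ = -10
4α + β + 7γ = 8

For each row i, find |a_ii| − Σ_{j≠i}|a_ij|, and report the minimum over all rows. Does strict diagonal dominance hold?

row 1: |8| − (1+3) = 4
row 2: |6| − (2+2) = 2
row 3: |7| − (4+1) = 2
minimum over rows = 2 → strictly diagonally dominant (convergence guaranteed)

2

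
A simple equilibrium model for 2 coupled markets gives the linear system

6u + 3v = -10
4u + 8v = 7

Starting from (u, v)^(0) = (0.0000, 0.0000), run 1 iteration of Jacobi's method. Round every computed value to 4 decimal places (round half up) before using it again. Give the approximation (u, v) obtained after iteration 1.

Iteration 1:
  u = (-10 - (3)·0.0000) / (6) = -1.6667
  v = (7 - (4)·0.0000) / (8) = 0.8750

(-1.6667, 0.8750)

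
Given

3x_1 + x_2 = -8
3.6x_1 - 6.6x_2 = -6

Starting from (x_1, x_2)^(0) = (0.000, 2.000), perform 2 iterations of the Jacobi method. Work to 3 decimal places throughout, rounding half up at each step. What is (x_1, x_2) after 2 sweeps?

(-2.970, -0.909)

Iteration 1:
  x_1 = (-8 - (1)·2.000) / (3) = -3.333
  x_2 = (-6 - (3.6)·0.000) / (-6.6) = 0.909
Iteration 2:
  x_1 = (-8 - (1)·0.909) / (3) = -2.970
  x_2 = (-6 - (3.6)·-3.333) / (-6.6) = -0.909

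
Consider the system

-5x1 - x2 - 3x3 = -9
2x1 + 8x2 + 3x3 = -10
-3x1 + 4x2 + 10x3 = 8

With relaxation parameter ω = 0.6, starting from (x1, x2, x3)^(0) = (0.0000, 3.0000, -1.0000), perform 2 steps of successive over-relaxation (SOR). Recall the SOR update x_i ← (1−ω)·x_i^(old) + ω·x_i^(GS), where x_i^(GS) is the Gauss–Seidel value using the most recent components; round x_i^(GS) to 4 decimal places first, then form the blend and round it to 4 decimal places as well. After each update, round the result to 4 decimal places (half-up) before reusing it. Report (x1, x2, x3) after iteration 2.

Iteration 1:
  x1: GS value = (-9 - (-1)·3.0000 - (-3)·-1.0000) / (-5) = 1.8000;  x1 ← (1−ω)·0.0000 + ω·1.8000 = 1.0800
  x2: GS value = (-10 - (2)·1.0800 - (3)·-1.0000) / (8) = -1.1450;  x2 ← (1−ω)·3.0000 + ω·-1.1450 = 0.5130
  x3: GS value = (8 - (-3)·1.0800 - (4)·0.5130) / (10) = 0.9188;  x3 ← (1−ω)·-1.0000 + ω·0.9188 = 0.1513
Iteration 2:
  x1: GS value = (-9 - (-1)·0.5130 - (-3)·0.1513) / (-5) = 1.6066;  x1 ← (1−ω)·1.0800 + ω·1.6066 = 1.3960
  x2: GS value = (-10 - (2)·1.3960 - (3)·0.1513) / (8) = -1.6557;  x2 ← (1−ω)·0.5130 + ω·-1.6557 = -0.7882
  x3: GS value = (8 - (-3)·1.3960 - (4)·-0.7882) / (10) = 1.5341;  x3 ← (1−ω)·0.1513 + ω·1.5341 = 0.9810

(1.3960, -0.7882, 0.9810)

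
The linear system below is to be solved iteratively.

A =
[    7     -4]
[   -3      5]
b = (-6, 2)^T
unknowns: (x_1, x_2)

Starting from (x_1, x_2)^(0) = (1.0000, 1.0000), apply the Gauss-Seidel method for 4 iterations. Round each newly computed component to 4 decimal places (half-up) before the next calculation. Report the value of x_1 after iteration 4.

Iteration 1:
  x_1 = (-6 - (-4)·1.0000) / (7) = -0.2857
  x_2 = (2 - (-3)·-0.2857) / (5) = 0.2286
Iteration 2:
  x_1 = (-6 - (-4)·0.2286) / (7) = -0.7265
  x_2 = (2 - (-3)·-0.7265) / (5) = -0.0359
Iteration 3:
  x_1 = (-6 - (-4)·-0.0359) / (7) = -0.8777
  x_2 = (2 - (-3)·-0.8777) / (5) = -0.1266
Iteration 4:
  x_1 = (-6 - (-4)·-0.1266) / (7) = -0.9295
  x_2 = (2 - (-3)·-0.9295) / (5) = -0.1577

-0.9295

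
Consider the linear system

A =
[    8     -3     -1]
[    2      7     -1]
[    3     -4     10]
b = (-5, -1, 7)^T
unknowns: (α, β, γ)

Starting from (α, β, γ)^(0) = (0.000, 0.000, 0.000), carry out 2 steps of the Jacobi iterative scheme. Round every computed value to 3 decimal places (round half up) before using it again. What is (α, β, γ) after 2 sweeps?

(-0.591, 0.136, 0.830)

Iteration 1:
  α = (-5 - (-3)·0.000 - (-1)·0.000) / (8) = -0.625
  β = (-1 - (2)·0.000 - (-1)·0.000) / (7) = -0.143
  γ = (7 - (3)·0.000 - (-4)·0.000) / (10) = 0.700
Iteration 2:
  α = (-5 - (-3)·-0.143 - (-1)·0.700) / (8) = -0.591
  β = (-1 - (2)·-0.625 - (-1)·0.700) / (7) = 0.136
  γ = (7 - (3)·-0.625 - (-4)·-0.143) / (10) = 0.830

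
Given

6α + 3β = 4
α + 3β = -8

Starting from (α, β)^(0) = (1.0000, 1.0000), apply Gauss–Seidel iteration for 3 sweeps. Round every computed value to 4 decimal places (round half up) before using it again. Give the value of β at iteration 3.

Iteration 1:
  α = (4 - (3)·1.0000) / (6) = 0.1667
  β = (-8 - (1)·0.1667) / (3) = -2.7222
Iteration 2:
  α = (4 - (3)·-2.7222) / (6) = 2.0278
  β = (-8 - (1)·2.0278) / (3) = -3.3426
Iteration 3:
  α = (4 - (3)·-3.3426) / (6) = 2.3380
  β = (-8 - (1)·2.3380) / (3) = -3.4460

-3.4460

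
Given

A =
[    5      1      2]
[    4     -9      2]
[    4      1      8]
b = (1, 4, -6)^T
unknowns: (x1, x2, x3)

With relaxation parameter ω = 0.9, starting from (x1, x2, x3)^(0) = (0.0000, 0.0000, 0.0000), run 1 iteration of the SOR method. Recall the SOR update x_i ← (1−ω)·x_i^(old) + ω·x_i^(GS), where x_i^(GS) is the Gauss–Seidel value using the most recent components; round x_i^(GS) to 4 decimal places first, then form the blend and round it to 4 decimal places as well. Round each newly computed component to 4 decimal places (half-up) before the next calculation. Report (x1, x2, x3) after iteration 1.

(0.1800, -0.3280, -0.7191)

Iteration 1:
  x1: GS value = (1 - (1)·0.0000 - (2)·0.0000) / (5) = 0.2000;  x1 ← (1−ω)·0.0000 + ω·0.2000 = 0.1800
  x2: GS value = (4 - (4)·0.1800 - (2)·0.0000) / (-9) = -0.3644;  x2 ← (1−ω)·0.0000 + ω·-0.3644 = -0.3280
  x3: GS value = (-6 - (4)·0.1800 - (1)·-0.3280) / (8) = -0.7990;  x3 ← (1−ω)·0.0000 + ω·-0.7990 = -0.7191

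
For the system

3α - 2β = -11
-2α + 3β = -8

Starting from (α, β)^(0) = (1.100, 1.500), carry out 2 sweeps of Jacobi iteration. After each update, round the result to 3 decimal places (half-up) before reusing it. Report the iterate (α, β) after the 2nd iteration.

Iteration 1:
  α = (-11 - (-2)·1.500) / (3) = -2.667
  β = (-8 - (-2)·1.100) / (3) = -1.933
Iteration 2:
  α = (-11 - (-2)·-1.933) / (3) = -4.955
  β = (-8 - (-2)·-2.667) / (3) = -4.445

(-4.955, -4.445)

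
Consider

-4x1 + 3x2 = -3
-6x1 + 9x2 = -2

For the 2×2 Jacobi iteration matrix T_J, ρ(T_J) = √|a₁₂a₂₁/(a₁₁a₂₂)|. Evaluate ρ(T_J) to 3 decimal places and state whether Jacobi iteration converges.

0.707

a₁₂a₂₁/(a₁₁a₂₂) = (3)·(-6) / ((-4)·(9)) = 0.500000
ρ = √|0.500000| = √0.500000 = 0.707
ρ < 1, so Jacobi converges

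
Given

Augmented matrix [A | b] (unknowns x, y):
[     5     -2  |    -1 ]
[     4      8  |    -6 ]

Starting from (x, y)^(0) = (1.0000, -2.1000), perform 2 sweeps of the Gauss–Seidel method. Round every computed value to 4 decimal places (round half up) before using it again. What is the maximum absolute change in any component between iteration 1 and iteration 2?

0.7480

Iteration 1:
  x = (-1 - (-2)·-2.1000) / (5) = -1.0400
  y = (-6 - (4)·-1.0400) / (8) = -0.2300
Iteration 2:
  x = (-1 - (-2)·-0.2300) / (5) = -0.2920
  y = (-6 - (4)·-0.2920) / (8) = -0.6040
Change: (0.7480, -0.3740) → max |·| = 0.7480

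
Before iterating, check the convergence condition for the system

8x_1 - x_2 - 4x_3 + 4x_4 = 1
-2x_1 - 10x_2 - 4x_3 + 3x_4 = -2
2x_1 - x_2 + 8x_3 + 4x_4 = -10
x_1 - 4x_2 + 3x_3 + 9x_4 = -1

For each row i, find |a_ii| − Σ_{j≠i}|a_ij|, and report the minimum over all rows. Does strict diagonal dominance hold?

row 1: |8| − (1+4+4) = -1
row 2: |-10| − (2+4+3) = 1
row 3: |8| − (2+1+4) = 1
row 4: |9| − (1+4+3) = 1
minimum over rows = -1 → not strictly diagonally dominant

-1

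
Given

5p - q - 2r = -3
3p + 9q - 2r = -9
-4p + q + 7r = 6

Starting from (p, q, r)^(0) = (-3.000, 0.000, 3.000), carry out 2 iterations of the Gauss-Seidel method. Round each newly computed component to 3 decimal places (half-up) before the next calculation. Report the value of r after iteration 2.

0.838

Iteration 1:
  p = (-3 - (-1)·0.000 - (-2)·3.000) / (5) = 0.600
  q = (-9 - (3)·0.600 - (-2)·3.000) / (9) = -0.533
  r = (6 - (-4)·0.600 - (1)·-0.533) / (7) = 1.276
Iteration 2:
  p = (-3 - (-1)·-0.533 - (-2)·1.276) / (5) = -0.196
  q = (-9 - (3)·-0.196 - (-2)·1.276) / (9) = -0.651
  r = (6 - (-4)·-0.196 - (1)·-0.651) / (7) = 0.838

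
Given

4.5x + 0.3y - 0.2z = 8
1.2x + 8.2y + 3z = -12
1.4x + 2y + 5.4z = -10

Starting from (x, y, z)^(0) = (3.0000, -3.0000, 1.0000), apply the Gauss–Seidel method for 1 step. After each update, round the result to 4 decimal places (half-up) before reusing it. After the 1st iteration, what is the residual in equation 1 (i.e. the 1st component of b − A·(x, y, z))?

Iteration 1:
  x = (8 - (0.3)·-3.0000 - (-0.2)·1.0000) / (4.5) = 2.0222
  y = (-12 - (1.2)·2.0222 - (3)·1.0000) / (8.2) = -2.1252
  z = (-10 - (1.4)·2.0222 - (2)·-2.1252) / (5.4) = -1.5890
Residual b − A·x = (-0.7801, 7.7670, -0.0001)

-0.7801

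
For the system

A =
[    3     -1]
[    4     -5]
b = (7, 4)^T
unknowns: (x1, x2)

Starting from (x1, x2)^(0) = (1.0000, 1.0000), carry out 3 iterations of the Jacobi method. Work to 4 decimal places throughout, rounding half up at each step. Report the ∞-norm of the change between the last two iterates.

Iteration 1:
  x1 = (7 - (-1)·1.0000) / (3) = 2.6667
  x2 = (4 - (4)·1.0000) / (-5) = 0.0000
Iteration 2:
  x1 = (7 - (-1)·0.0000) / (3) = 2.3333
  x2 = (4 - (4)·2.6667) / (-5) = 1.3334
Iteration 3:
  x1 = (7 - (-1)·1.3334) / (3) = 2.7778
  x2 = (4 - (4)·2.3333) / (-5) = 1.0666
Change: (0.4445, -0.2668) → max |·| = 0.4445

0.4445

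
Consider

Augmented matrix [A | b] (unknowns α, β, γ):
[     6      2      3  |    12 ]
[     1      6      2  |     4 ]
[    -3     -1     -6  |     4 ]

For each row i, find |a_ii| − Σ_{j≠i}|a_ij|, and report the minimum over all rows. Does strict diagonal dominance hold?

1

row 1: |6| − (2+3) = 1
row 2: |6| − (1+2) = 3
row 3: |-6| − (3+1) = 2
minimum over rows = 1 → strictly diagonally dominant (convergence guaranteed)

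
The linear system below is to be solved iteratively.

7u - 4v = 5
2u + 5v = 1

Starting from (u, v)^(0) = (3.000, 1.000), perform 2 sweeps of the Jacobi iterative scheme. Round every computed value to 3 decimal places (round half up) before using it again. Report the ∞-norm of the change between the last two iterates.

Iteration 1:
  u = (5 - (-4)·1.000) / (7) = 1.286
  v = (1 - (2)·3.000) / (5) = -1.000
Iteration 2:
  u = (5 - (-4)·-1.000) / (7) = 0.143
  v = (1 - (2)·1.286) / (5) = -0.314
Change: (-1.143, 0.686) → max |·| = 1.143

1.143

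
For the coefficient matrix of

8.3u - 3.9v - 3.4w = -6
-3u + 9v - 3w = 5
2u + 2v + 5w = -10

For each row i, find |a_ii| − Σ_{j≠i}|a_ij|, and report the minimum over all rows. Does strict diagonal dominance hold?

row 1: |8.3| − (3.9+3.4) = 1
row 2: |9| − (3+3) = 3
row 3: |5| − (2+2) = 1
minimum over rows = 1 → strictly diagonally dominant (convergence guaranteed)

1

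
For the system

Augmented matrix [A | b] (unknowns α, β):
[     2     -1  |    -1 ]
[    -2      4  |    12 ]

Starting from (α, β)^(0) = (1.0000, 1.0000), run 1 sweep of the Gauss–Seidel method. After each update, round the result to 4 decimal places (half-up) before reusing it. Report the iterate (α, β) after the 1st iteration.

(0.0000, 3.0000)

Iteration 1:
  α = (-1 - (-1)·1.0000) / (2) = 0.0000
  β = (12 - (-2)·0.0000) / (4) = 3.0000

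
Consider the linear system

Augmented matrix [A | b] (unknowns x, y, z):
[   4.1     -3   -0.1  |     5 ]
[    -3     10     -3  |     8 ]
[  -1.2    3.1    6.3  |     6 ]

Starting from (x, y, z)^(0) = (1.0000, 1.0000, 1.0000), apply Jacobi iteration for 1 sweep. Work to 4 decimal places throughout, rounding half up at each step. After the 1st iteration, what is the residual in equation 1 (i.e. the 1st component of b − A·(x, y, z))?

Iteration 1:
  x = (5 - (-3)·1.0000 - (-0.1)·1.0000) / (4.1) = 1.9756
  y = (8 - (-3)·1.0000 - (-3)·1.0000) / (10) = 1.4000
  z = (6 - (-1.2)·1.0000 - (3.1)·1.0000) / (6.3) = 0.6508
Residual b − A·x = (1.1651, 1.8792, -0.0693)

1.1651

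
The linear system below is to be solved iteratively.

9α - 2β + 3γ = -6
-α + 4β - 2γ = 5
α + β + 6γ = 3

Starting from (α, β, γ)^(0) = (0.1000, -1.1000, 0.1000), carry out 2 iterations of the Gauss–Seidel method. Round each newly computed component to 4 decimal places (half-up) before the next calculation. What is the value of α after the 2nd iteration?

Iteration 1:
  α = (-6 - (-2)·-1.1000 - (3)·0.1000) / (9) = -0.9444
  β = (5 - (-1)·-0.9444 - (-2)·0.1000) / (4) = 1.0639
  γ = (3 - (1)·-0.9444 - (1)·1.0639) / (6) = 0.4801
Iteration 2:
  α = (-6 - (-2)·1.0639 - (3)·0.4801) / (9) = -0.5903
  β = (5 - (-1)·-0.5903 - (-2)·0.4801) / (4) = 1.3425
  γ = (3 - (1)·-0.5903 - (1)·1.3425) / (6) = 0.3746

-0.5903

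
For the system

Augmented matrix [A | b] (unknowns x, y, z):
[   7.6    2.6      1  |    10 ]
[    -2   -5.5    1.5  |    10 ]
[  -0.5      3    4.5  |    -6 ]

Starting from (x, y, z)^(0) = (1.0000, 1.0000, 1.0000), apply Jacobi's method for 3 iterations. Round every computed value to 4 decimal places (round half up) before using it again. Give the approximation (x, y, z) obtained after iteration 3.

Iteration 1:
  x = (10 - (2.6)·1.0000 - (1)·1.0000) / (7.6) = 0.8421
  y = (10 - (-2)·1.0000 - (1.5)·1.0000) / (-5.5) = -1.9091
  z = (-6 - (-0.5)·1.0000 - (3)·1.0000) / (4.5) = -1.8889
Iteration 2:
  x = (10 - (2.6)·-1.9091 - (1)·-1.8889) / (7.6) = 2.2174
  y = (10 - (-2)·0.8421 - (1.5)·-1.8889) / (-5.5) = -2.6396
  z = (-6 - (-0.5)·0.8421 - (3)·-1.9091) / (4.5) = 0.0330
Iteration 3:
  x = (10 - (2.6)·-2.6396 - (1)·0.0330) / (7.6) = 2.2145
  y = (10 - (-2)·2.2174 - (1.5)·0.0330) / (-5.5) = -2.6155
  z = (-6 - (-0.5)·2.2174 - (3)·-2.6396) / (4.5) = 0.6728

(2.2145, -2.6155, 0.6728)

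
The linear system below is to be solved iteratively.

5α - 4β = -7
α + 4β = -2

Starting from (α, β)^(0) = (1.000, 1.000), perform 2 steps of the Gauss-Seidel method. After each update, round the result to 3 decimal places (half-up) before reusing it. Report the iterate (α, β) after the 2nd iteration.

(-1.680, -0.080)

Iteration 1:
  α = (-7 - (-4)·1.000) / (5) = -0.600
  β = (-2 - (1)·-0.600) / (4) = -0.350
Iteration 2:
  α = (-7 - (-4)·-0.350) / (5) = -1.680
  β = (-2 - (1)·-1.680) / (4) = -0.080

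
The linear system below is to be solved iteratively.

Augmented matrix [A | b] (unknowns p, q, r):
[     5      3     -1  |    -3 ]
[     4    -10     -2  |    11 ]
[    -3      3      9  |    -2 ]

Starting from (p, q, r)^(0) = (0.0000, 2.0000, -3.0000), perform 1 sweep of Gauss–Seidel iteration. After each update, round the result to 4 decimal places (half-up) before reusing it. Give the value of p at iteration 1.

-2.4000

Iteration 1:
  p = (-3 - (3)·2.0000 - (-1)·-3.0000) / (5) = -2.4000
  q = (11 - (4)·-2.4000 - (-2)·-3.0000) / (-10) = -1.4600
  r = (-2 - (-3)·-2.4000 - (3)·-1.4600) / (9) = -0.5356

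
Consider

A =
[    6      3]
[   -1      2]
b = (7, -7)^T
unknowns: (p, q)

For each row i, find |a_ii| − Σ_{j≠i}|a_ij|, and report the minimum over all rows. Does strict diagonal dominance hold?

1

row 1: |6| − (3) = 3
row 2: |2| − (1) = 1
minimum over rows = 1 → strictly diagonally dominant (convergence guaranteed)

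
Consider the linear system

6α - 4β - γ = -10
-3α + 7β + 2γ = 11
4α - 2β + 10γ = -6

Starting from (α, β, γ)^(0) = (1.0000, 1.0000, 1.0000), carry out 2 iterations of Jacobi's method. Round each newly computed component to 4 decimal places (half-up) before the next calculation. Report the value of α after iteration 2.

-0.6571

Iteration 1:
  α = (-10 - (-4)·1.0000 - (-1)·1.0000) / (6) = -0.8333
  β = (11 - (-3)·1.0000 - (2)·1.0000) / (7) = 1.7143
  γ = (-6 - (4)·1.0000 - (-2)·1.0000) / (10) = -0.8000
Iteration 2:
  α = (-10 - (-4)·1.7143 - (-1)·-0.8000) / (6) = -0.6571
  β = (11 - (-3)·-0.8333 - (2)·-0.8000) / (7) = 1.4429
  γ = (-6 - (4)·-0.8333 - (-2)·1.7143) / (10) = 0.0762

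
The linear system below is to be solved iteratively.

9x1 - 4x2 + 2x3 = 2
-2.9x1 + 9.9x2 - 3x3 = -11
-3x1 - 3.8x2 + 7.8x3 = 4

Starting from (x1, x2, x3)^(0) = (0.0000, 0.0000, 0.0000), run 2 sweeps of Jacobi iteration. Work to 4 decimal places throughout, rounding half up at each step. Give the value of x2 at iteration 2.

-0.8906

Iteration 1:
  x1 = (2 - (-4)·0.0000 - (2)·0.0000) / (9) = 0.2222
  x2 = (-11 - (-2.9)·0.0000 - (-3)·0.0000) / (9.9) = -1.1111
  x3 = (4 - (-3)·0.0000 - (-3.8)·0.0000) / (7.8) = 0.5128
Iteration 2:
  x1 = (2 - (-4)·-1.1111 - (2)·0.5128) / (9) = -0.3856
  x2 = (-11 - (-2.9)·0.2222 - (-3)·0.5128) / (9.9) = -0.8906
  x3 = (4 - (-3)·0.2222 - (-3.8)·-1.1111) / (7.8) = 0.0570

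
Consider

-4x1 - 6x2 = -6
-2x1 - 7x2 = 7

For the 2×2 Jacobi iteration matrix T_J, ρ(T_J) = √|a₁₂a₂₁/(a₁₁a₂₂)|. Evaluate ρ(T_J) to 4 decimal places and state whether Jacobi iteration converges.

a₁₂a₂₁/(a₁₁a₂₂) = (-6)·(-2) / ((-4)·(-7)) = 0.428571
ρ = √|0.428571| = √0.428571 = 0.6547
ρ < 1, so Jacobi converges

0.6547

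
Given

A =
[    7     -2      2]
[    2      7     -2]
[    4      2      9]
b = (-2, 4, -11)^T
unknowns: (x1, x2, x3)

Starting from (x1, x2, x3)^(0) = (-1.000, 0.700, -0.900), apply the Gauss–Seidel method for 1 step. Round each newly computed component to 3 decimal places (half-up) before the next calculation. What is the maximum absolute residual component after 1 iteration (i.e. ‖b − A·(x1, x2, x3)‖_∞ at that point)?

0.911

Iteration 1:
  x1 = (-2 - (-2)·0.700 - (2)·-0.900) / (7) = 0.171
  x2 = (4 - (2)·0.171 - (-2)·-0.900) / (7) = 0.265
  x3 = (-11 - (4)·0.171 - (2)·0.265) / (9) = -1.357
Residual b − A·x = (0.047, -0.911, -0.001); ∞-norm = 0.911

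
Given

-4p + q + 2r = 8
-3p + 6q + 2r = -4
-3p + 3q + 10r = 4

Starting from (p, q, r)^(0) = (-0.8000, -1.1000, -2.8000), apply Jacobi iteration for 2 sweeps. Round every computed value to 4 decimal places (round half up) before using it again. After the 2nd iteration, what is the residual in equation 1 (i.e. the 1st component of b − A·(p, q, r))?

4.8393

Iteration 1:
  p = (8 - (1)·-1.1000 - (2)·-2.8000) / (-4) = -3.6750
  q = (-4 - (-3)·-0.8000 - (2)·-2.8000) / (6) = -0.1333
  r = (4 - (-3)·-0.8000 - (3)·-1.1000) / (10) = 0.4900
Iteration 2:
  p = (8 - (1)·-0.1333 - (2)·0.4900) / (-4) = -1.7883
  q = (-4 - (-3)·-3.6750 - (2)·0.4900) / (6) = -2.6675
  r = (4 - (-3)·-3.6750 - (3)·-0.1333) / (10) = -0.6625
Residual b − A·x = (4.8393, 7.9651, 13.2626)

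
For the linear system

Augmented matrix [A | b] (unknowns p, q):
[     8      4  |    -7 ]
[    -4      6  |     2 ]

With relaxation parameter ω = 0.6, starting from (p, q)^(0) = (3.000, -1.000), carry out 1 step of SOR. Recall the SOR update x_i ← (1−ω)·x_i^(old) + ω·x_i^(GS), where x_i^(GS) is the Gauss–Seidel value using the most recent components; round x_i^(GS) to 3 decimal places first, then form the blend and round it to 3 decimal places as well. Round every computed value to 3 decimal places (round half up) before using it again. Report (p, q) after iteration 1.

Iteration 1:
  p: GS value = (-7 - (4)·-1.000) / (8) = -0.375;  p ← (1−ω)·3.000 + ω·-0.375 = 0.975
  q: GS value = (2 - (-4)·0.975) / (6) = 0.983;  q ← (1−ω)·-1.000 + ω·0.983 = 0.190

(0.975, 0.190)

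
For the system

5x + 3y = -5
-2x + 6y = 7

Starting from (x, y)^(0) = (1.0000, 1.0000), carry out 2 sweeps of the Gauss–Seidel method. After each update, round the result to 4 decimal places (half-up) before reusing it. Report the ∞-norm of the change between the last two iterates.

0.2200

Iteration 1:
  x = (-5 - (3)·1.0000) / (5) = -1.6000
  y = (7 - (-2)·-1.6000) / (6) = 0.6333
Iteration 2:
  x = (-5 - (3)·0.6333) / (5) = -1.3800
  y = (7 - (-2)·-1.3800) / (6) = 0.7067
Change: (0.2200, 0.0734) → max |·| = 0.2200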